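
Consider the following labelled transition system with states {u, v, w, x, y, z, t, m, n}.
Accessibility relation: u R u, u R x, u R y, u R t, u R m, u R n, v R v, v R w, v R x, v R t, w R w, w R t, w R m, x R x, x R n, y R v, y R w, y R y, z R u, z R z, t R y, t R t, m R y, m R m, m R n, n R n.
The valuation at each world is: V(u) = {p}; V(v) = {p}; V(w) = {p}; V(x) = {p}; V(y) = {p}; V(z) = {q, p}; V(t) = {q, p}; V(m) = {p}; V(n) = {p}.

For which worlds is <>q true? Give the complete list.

Recall that <>ψ holds at a world iff ψ holds at some accessible world.
Let φ = <>q. Evaluate φ at each world:
  u (successors {u, x, y, t, m, n}): φ is true.
  v (successors {v, w, x, t}): φ is true.
  w (successors {w, t, m}): φ is true.
  x (successors {x, n}): φ is false.
  y (successors {v, w, y}): φ is false.
  z (successors {u, z}): φ is true.
  t (successors {y, t}): φ is true.
  m (successors {y, m, n}): φ is false.
  n (successors {n}): φ is false.
For instance, at u:
  At u: <>q requires q at some successor in {u, x, y, t, m, n}.
    q holds at t, so <>q is true at u.
Satisfying worlds: {u, v, w, z, t}

u, v, w, z, t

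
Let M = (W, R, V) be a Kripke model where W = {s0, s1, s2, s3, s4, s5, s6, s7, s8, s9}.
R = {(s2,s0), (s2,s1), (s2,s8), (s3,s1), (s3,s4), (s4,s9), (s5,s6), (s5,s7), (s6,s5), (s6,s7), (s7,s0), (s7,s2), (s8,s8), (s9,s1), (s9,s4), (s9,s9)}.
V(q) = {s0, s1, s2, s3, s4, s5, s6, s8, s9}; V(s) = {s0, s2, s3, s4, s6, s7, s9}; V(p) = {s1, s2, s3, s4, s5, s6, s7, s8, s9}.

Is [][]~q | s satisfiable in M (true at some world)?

Yes

Recall that []ψ holds at a world iff ψ holds at every accessible world, and <>ψ holds iff ψ holds at some accessible world.
Let φ = [][]~q | s. Evaluate φ at each world:
  s0 (successors ∅): φ is true.
  s1 (successors ∅): φ is true.
  s2 (successors {s0, s1, s8}): φ is true.
  s3 (successors {s1, s4}): φ is true.
  s4 (successors {s9}): φ is true.
  s5 (successors {s6, s7}): φ is false.
  s6 (successors {s5, s7}): φ is true.
  s7 (successors {s0, s2}): φ is true.
  s8 (successors {s8}): φ is false.
  s9 (successors {s1, s4, s9}): φ is true.
Detail at s0 (witness):
  At s0: [][]~q is true, s is true, so [][]~q | s is true.
    At s0: no accessible worlds, so [][]~q holds vacuously.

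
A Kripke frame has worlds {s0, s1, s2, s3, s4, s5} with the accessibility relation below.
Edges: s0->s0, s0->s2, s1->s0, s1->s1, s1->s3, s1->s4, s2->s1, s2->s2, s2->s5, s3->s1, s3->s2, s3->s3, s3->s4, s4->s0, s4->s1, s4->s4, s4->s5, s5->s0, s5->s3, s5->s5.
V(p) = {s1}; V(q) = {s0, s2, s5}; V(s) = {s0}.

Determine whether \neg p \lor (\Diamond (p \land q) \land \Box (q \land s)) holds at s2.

At s2: \neg p is true, \Diamond (p \land q) \land \Box (q \land s) is false, so \neg p \lor (\Diamond (p \land q) \land \Box (q \land s)) is true.
  At s2: \Diamond (p \land q) is false, \Box (q \land s) is false, so \Diamond (p \land q) \land \Box (q \land s) is false.
    At s2: \Diamond (p \land q) requires p \land q at some successor in {s1, s2, s5}.
      At s1: p \land q is false.
      At s2: p \land q is false.
      At s5: p \land q is false.
    So \Diamond (p \land q) is false at s2.
    At s2: \Box (q \land s) requires q \land s at every successor {s1, s2, s5}.
      q \land s fails at s1, so \Box (q \land s) is false at s2.

Yes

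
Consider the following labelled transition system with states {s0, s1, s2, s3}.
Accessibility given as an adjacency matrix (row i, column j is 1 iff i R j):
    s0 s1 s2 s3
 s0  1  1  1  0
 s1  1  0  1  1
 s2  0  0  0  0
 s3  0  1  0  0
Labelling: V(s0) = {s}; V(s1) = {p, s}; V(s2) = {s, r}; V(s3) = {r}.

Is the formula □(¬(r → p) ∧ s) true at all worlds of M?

No

Let φ = □(¬(r → p) ∧ s). Evaluate φ at each world:
  s0 (successors {s0, s1, s2}): φ is false.
  s1 (successors {s0, s2, s3}): φ is false.
  s2 (successors ∅): φ is true.
  s3 (successors {s1}): φ is false.
Detail at s0 (counterexample):
  At s0: □(¬(r → p) ∧ s) requires ¬(r → p) ∧ s at every successor {s0, s1, s2}.
    ¬(r → p) ∧ s fails at s0, so □(¬(r → p) ∧ s) is false at s0.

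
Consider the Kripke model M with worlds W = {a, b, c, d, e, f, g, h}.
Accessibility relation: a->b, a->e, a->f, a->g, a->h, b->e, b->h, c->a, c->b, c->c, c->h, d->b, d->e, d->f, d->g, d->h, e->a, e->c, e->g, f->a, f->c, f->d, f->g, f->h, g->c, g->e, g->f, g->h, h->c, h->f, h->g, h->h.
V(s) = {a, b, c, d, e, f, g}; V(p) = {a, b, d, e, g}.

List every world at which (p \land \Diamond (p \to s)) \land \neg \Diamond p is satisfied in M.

none

Let φ = (p \land \Diamond (p \to s)) \land \neg \Diamond p. Evaluate φ at each world:
  a (successors {b, e, f, g, h}): φ is false.
  b (successors {e, h}): φ is false.
  c (successors {a, b, c, h}): φ is false.
  d (successors {b, e, f, g, h}): φ is false.
  e (successors {a, c, g}): φ is false.
  f (successors {a, c, d, g, h}): φ is false.
  g (successors {c, e, f, h}): φ is false.
  h (successors {c, f, g, h}): φ is false.
For instance, at d:
  At d: p \land \Diamond (p \to s) is true, \neg \Diamond p is false, so (p \land \Diamond (p \to s)) \land \neg \Diamond p is false.
    At d: p is true, \Diamond (p \to s) is true, so p \land \Diamond (p \to s) is true.
      At d: \Diamond (p \to s) requires p \to s at some successor in {b, e, f, g, h}.
        p \to s holds at b, so \Diamond (p \to s) is true at d.
    At d: \Diamond p is true, so \neg \Diamond p is false.
      At d: \Diamond p requires p at some successor in {b, e, f, g, h}.
        p holds at b, so \Diamond p is true at d.
Satisfying worlds: none.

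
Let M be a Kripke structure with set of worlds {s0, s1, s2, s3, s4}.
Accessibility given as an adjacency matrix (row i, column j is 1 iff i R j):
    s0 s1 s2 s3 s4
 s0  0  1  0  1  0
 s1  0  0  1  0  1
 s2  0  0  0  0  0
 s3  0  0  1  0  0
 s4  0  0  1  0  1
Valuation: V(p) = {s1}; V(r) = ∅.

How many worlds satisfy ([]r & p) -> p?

5

Let φ = ([]r & p) -> p. Evaluate φ at each world:
  s0 (successors {s1, s3}): φ is true.
  s1 (successors {s2, s4}): φ is true.
  s2 (successors ∅): φ is true.
  s3 (successors {s2}): φ is true.
  s4 (successors {s2, s4}): φ is true.
For instance, at s3:
  At s3: []r & p is false, p is false, so ([]r & p) -> p is true.
    At s3: []r is false, p is false, so []r & p is false.
      At s3: []r requires r at every successor {s2}.
        r fails at s2, so []r is false at s3.
Satisfying worlds: {s0, s1, s2, s3, s4}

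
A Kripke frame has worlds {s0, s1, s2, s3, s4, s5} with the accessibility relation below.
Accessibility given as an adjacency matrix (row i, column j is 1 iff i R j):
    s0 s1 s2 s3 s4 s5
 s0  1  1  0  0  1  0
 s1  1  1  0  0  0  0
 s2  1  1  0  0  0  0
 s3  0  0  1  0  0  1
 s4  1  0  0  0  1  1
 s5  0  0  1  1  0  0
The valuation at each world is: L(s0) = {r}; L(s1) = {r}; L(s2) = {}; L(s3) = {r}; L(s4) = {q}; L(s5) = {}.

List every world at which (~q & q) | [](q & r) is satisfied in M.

none

Let φ = (~q & q) | [](q & r). Evaluate φ at each world:
  s0 (successors {s0, s1, s4}): φ is false.
  s1 (successors {s0, s1}): φ is false.
  s2 (successors {s0, s1}): φ is false.
  s3 (successors {s2, s5}): φ is false.
  s4 (successors {s0, s4, s5}): φ is false.
  s5 (successors {s2, s3}): φ is false.
For instance, at s5:
  At s5: ~q & q is false, [](q & r) is false, so (~q & q) | [](q & r) is false.
    At s5: [](q & r) requires q & r at every successor {s2, s3}.
      q & r fails at s2, so [](q & r) is false at s5.
Satisfying worlds: none.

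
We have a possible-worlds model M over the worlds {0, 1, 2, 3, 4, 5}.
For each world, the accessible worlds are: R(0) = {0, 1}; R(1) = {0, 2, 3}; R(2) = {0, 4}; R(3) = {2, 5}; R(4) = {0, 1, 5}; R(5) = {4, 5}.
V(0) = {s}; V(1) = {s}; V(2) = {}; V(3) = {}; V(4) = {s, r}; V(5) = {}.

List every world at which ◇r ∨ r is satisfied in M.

2, 4, 5

Let φ = ◇r ∨ r. Evaluate φ at each world:
  0 (successors {0, 1}): φ is false.
  1 (successors {0, 2, 3}): φ is false.
  2 (successors {0, 4}): φ is true.
  3 (successors {2, 5}): φ is false.
  4 (successors {0, 1, 5}): φ is true.
  5 (successors {4, 5}): φ is true.
For instance, at 1:
  At 1: ◇r is false, r is false, so ◇r ∨ r is false.
    At 1: ◇r requires r at some successor in {0, 2, 3}.
      At 0: r is false.
      At 2: r is false.
      At 3: r is false.
    So ◇r is false at 1.
Satisfying worlds: {2, 4, 5}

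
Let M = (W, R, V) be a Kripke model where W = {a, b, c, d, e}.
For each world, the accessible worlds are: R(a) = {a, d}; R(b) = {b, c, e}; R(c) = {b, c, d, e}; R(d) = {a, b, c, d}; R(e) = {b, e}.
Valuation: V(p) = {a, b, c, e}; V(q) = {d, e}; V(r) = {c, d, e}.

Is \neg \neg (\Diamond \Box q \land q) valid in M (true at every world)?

No

Recall that \Box ψ holds at a world iff ψ holds at every accessible world, and \Diamond ψ holds iff ψ holds at some accessible world.
Let φ = \neg \neg (\Diamond \Box q \land q). Evaluate φ at each world:
  a (successors {a, d}): φ is false.
  b (successors {b, c, e}): φ is false.
  c (successors {b, c, d, e}): φ is false.
  d (successors {a, b, c, d}): φ is false.
  e (successors {b, e}): φ is false.
Detail at a (counterexample):
  At a: \neg (\Diamond \Box q \land q) is true, so \neg \neg (\Diamond \Box q \land q) is false.
    At a: \Diamond \Box q \land q is false, so \neg (\Diamond \Box q \land q) is true.
      At a: \Diamond \Box q is false, q is false, so \Diamond \Box q \land q is false.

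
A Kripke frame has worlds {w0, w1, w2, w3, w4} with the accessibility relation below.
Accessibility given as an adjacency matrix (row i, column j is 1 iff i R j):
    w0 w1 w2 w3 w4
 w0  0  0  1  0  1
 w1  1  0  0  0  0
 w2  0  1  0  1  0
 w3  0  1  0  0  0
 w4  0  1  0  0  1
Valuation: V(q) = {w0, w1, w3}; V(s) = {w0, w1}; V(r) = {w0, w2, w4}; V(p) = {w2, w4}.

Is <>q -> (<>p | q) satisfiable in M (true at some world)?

Let φ = <>q -> (<>p | q). Evaluate φ at each world:
  w0 (successors {w2, w4}): φ is true.
  w1 (successors {w0}): φ is true.
  w2 (successors {w1, w3}): φ is false.
  w3 (successors {w1}): φ is true.
  w4 (successors {w1, w4}): φ is true.
Detail at w0 (witness):
  At w0: <>q is false, <>p | q is true, so <>q -> (<>p | q) is true.
    At w0: <>q requires q at some successor in {w2, w4}.
      At w2: q is false.
      At w4: q is false.
    So <>q is false at w0.
    At w0: <>p is true, q is true, so <>p | q is true.
      At w0: <>p requires p at some successor in {w2, w4}.
        p holds at w2, so <>p is true at w0.

Yes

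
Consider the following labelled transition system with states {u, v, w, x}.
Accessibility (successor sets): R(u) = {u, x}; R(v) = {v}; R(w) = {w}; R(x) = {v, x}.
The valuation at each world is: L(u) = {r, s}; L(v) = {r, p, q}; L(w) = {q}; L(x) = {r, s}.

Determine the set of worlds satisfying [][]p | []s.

Recall that []ψ holds at a world iff ψ holds at every accessible world, and <>ψ holds iff ψ holds at some accessible world.
Let φ = [][]p | []s. Evaluate φ at each world:
  u (successors {u, x}): φ is true.
  v (successors {v}): φ is true.
  w (successors {w}): φ is false.
  x (successors {v, x}): φ is false.
For instance, at w:
  At w: [][]p is false, []s is false, so [][]p | []s is false.
    At w: [][]p requires []p at every successor {w}.
      []p fails at w, so [][]p is false at w.
    At w: []s requires s at every successor {w}.
      s fails at w, so []s is false at w.
Satisfying worlds: {u, v}

u, v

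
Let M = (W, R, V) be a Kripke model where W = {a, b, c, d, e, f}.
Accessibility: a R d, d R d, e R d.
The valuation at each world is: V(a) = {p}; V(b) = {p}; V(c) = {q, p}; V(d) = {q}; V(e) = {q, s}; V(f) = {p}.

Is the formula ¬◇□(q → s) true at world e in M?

At e: ◇□(q → s) is false, so ¬◇□(q → s) is true.
  At e: ◇□(q → s) requires □(q → s) at some successor in {d}.
    At d: □(q → s) is false.
  So ◇□(q → s) is false at e.

Yes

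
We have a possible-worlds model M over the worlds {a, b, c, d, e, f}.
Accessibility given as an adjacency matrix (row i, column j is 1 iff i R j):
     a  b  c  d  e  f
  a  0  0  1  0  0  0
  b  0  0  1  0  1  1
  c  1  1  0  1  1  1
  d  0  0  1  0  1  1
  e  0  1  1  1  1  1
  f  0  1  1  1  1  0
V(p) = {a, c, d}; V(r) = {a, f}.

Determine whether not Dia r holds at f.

Recall that Dia ψ holds at a world iff ψ holds at some accessible world.
At f: Dia r is false, so not Dia r is true.
  At f: Dia r requires r at some successor in {b, c, d, e}.
    At b: r is false.
    At c: r is false.
    At d: r is false.
    At e: r is false.
  So Dia r is false at f.

Yes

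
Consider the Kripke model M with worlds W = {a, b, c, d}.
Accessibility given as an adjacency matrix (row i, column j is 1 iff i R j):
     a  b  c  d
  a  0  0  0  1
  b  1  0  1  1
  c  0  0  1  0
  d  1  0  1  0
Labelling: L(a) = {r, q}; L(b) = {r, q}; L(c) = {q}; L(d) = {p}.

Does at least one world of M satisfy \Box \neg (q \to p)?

Recall that \Box ψ holds at a world iff ψ holds at every accessible world, and \Diamond ψ holds iff ψ holds at some accessible world.
Let φ = \Box \neg (q \to p). Evaluate φ at each world:
  a (successors {d}): φ is false.
  b (successors {a, c, d}): φ is false.
  c (successors {c}): φ is true.
  d (successors {a, c}): φ is true.
Detail at c (witness):
  At c: \Box \neg (q \to p) requires \neg (q \to p) at every successor {c}.
    At c: \neg (q \to p) is true.
  So \Box \neg (q \to p) is true at c.

Yes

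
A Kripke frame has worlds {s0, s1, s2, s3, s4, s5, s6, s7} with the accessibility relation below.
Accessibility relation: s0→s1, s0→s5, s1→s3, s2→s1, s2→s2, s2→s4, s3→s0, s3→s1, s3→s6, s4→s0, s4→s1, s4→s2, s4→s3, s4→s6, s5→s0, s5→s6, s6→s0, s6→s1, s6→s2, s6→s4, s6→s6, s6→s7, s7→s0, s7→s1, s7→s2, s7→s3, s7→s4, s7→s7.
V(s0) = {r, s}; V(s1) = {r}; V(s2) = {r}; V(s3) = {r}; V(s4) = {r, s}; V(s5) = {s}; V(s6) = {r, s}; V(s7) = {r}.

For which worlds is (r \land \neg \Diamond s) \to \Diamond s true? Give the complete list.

s0, s2, s3, s4, s5, s6, s7

Let φ = (r \land \neg \Diamond s) \to \Diamond s. Evaluate φ at each world:
  s0 (successors {s1, s5}): φ is true.
  s1 (successors {s3}): φ is false.
  s2 (successors {s1, s2, s4}): φ is true.
  s3 (successors {s0, s1, s6}): φ is true.
  s4 (successors {s0, s1, s2, s3, s6}): φ is true.
  s5 (successors {s0, s6}): φ is true.
  s6 (successors {s0, s1, s2, s4, s6, s7}): φ is true.
  s7 (successors {s0, s1, s2, s3, s4, s7}): φ is true.
For instance, at s1:
  At s1: r \land \neg \Diamond s is true, \Diamond s is false, so (r \land \neg \Diamond s) \to \Diamond s is false.
    At s1: r is true, \neg \Diamond s is true, so r \land \neg \Diamond s is true.
      At s1: \Diamond s is false, so \neg \Diamond s is true.
    At s1: \Diamond s requires s at some successor in {s3}.
      At s3: s is false.
    So \Diamond s is false at s1.
Satisfying worlds: {s0, s2, s3, s4, s5, s6, s7}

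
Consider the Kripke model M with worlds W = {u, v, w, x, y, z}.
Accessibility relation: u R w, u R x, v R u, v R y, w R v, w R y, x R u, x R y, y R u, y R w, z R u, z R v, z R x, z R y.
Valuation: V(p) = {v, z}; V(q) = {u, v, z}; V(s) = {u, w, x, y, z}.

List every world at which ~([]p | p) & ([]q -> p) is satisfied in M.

Let φ = ~([]p | p) & ([]q -> p). Evaluate φ at each world:
  u (successors {w, x}): φ is true.
  v (successors {u, y}): φ is false.
  w (successors {v, y}): φ is true.
  x (successors {u, y}): φ is true.
  y (successors {u, w}): φ is true.
  z (successors {u, v, x, y}): φ is false.
For instance, at y:
  At y: ~([]p | p) is true, []q -> p is true, so ~([]p | p) & ([]q -> p) is true.
    At y: []p | p is false, so ~([]p | p) is true.
      At y: []p is false, p is false, so []p | p is false.
    At y: []q is false, p is false, so []q -> p is true.
      At y: []q requires q at every successor {u, w}.
        q fails at w, so []q is false at y.
Satisfying worlds: {u, w, x, y}

u, w, x, y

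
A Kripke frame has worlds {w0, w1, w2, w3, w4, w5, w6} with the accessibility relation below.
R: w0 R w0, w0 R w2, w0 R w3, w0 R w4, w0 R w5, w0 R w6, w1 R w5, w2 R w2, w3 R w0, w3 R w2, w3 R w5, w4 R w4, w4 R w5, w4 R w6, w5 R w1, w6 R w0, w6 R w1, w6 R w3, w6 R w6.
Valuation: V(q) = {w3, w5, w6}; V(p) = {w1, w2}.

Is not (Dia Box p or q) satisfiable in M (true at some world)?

Let φ = not (Dia Box p or q). Evaluate φ at each world:
  w0 (successors {w0, w2, w3, w4, w5, w6}): φ is false.
  w1 (successors {w5}): φ is false.
  w2 (successors {w2}): φ is false.
  w3 (successors {w0, w2, w5}): φ is false.
  w4 (successors {w4, w5, w6}): φ is false.
  w5 (successors {w1}): φ is false.
  w6 (successors {w0, w1, w3, w6}): φ is false.
For instance, at w5:
  At w5: Dia Box p or q is true, so not (Dia Box p or q) is false.
    At w5: Dia Box p is false, q is true, so Dia Box p or q is true.
      At w5: Dia Box p requires Box p at some successor in {w1}.
        At w1: Box p is false.
      So Dia Box p is false at w5.

No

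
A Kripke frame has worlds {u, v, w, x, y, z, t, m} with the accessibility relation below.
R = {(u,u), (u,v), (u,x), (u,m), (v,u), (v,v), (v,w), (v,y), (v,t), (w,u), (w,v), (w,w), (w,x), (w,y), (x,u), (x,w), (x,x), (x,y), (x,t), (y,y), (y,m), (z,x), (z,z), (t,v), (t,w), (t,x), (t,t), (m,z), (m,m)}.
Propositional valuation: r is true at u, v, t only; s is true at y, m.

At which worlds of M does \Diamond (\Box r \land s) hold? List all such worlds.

none

Let φ = \Diamond (\Box r \land s). Evaluate φ at each world:
  u (successors {u, v, x, m}): φ is false.
  v (successors {u, v, w, y, t}): φ is false.
  w (successors {u, v, w, x, y}): φ is false.
  x (successors {u, w, x, y, t}): φ is false.
  y (successors {y, m}): φ is false.
  z (successors {x, z}): φ is false.
  t (successors {v, w, x, t}): φ is false.
  m (successors {z, m}): φ is false.
For instance, at z:
  At z: \Diamond (\Box r \land s) requires \Box r \land s at some successor in {x, z}.
    At x: \Box r \land s is false.
    At z: \Box r \land s is false.
  So \Diamond (\Box r \land s) is false at z.
Satisfying worlds: none.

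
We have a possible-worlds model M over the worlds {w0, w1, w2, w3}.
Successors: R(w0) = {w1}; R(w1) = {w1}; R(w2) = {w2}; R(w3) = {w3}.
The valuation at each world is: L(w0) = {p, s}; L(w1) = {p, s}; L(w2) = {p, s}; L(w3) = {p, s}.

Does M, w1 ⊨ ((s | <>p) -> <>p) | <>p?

Yes

Recall that <>ψ holds at a world iff ψ holds at some accessible world.
At w1: (s | <>p) -> <>p is true, <>p is true, so ((s | <>p) -> <>p) | <>p is true.
  At w1: s | <>p is true, <>p is true, so (s | <>p) -> <>p is true.
    At w1: s is true, <>p is true, so s | <>p is true.
      At w1: <>p requires p at some successor in {w1}.
        p holds at w1, so <>p is true at w1.
    At w1: <>p requires p at some successor in {w1}.
      p holds at w1, so <>p is true at w1.
  At w1: <>p requires p at some successor in {w1}.
    p holds at w1, so <>p is true at w1.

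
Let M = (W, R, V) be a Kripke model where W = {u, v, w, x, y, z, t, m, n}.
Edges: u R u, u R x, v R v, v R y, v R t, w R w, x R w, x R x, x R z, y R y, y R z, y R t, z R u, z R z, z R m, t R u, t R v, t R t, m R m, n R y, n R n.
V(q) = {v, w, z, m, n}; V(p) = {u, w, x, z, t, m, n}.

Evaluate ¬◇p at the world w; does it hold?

No

At w: ◇p is true, so ¬◇p is false.
  At w: ◇p requires p at some successor in {w}.
    p holds at w, so ◇p is true at w.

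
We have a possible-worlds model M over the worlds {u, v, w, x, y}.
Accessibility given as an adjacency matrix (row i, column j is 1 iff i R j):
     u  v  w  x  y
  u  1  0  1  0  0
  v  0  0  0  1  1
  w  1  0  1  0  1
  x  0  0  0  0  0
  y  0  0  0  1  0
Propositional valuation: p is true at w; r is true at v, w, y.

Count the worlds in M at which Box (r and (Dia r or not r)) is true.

1

Let φ = Box (r and (Dia r or not r)). Evaluate φ at each world:
  u (successors {u, w}): φ is false.
  v (successors {x, y}): φ is false.
  w (successors {u, w, y}): φ is false.
  x (successors ∅): φ is true.
  y (successors {x}): φ is false.
For instance, at u:
  At u: Box (r and (Dia r or not r)) requires r and (Dia r or not r) at every successor {u, w}.
    r and (Dia r or not r) fails at u, so Box (r and (Dia r or not r)) is false at u.
      At u: r is false, Dia r or not r is true, so r and (Dia r or not r) is false.
Satisfying worlds: {x}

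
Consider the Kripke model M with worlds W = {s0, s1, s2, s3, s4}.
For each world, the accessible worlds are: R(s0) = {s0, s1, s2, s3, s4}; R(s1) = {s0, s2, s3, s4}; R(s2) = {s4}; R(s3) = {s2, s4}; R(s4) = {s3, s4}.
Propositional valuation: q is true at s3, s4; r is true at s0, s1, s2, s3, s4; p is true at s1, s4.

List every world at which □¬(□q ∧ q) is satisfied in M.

none

Recall that □ψ holds at a world iff ψ holds at every accessible world, and ◇ψ holds iff ψ holds at some accessible world.
Let φ = □¬(□q ∧ q). Evaluate φ at each world:
  s0 (successors {s0, s1, s2, s3, s4}): φ is false.
  s1 (successors {s0, s2, s3, s4}): φ is false.
  s2 (successors {s4}): φ is false.
  s3 (successors {s2, s4}): φ is false.
  s4 (successors {s3, s4}): φ is false.
For instance, at s1:
  At s1: □¬(□q ∧ q) requires ¬(□q ∧ q) at every successor {s0, s2, s3, s4}.
    ¬(□q ∧ q) fails at s4, so □¬(□q ∧ q) is false at s1.
      At s4: □q ∧ q is true, so ¬(□q ∧ q) is false.
Satisfying worlds: none.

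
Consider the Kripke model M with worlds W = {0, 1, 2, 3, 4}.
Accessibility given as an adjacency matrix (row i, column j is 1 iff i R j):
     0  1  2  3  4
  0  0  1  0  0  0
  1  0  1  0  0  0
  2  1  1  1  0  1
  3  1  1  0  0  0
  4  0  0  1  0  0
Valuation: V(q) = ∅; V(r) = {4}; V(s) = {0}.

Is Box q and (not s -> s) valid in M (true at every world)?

Let φ = Box q and (not s -> s). Evaluate φ at each world:
  0 (successors {1}): φ is false.
  1 (successors {1}): φ is false.
  2 (successors {0, 1, 2, 4}): φ is false.
  3 (successors {0, 1}): φ is false.
  4 (successors {2}): φ is false.
Detail at 0 (counterexample):
  At 0: Box q is false, not s -> s is true, so Box q and (not s -> s) is false.
    At 0: Box q requires q at every successor {1}.
      q fails at 1, so Box q is false at 0.

No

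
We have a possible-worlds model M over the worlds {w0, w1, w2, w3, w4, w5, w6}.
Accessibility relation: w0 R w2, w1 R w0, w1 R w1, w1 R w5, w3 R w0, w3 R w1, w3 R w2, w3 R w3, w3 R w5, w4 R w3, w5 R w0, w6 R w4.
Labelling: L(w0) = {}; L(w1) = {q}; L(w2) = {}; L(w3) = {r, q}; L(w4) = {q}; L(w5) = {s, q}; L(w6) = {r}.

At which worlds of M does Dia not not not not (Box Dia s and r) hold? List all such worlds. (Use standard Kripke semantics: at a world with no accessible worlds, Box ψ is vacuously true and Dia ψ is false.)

none

Recall that Box ψ holds at a world iff ψ holds at every accessible world, and Dia ψ holds iff ψ holds at some accessible world.
Let φ = Dia not not not not (Box Dia s and r). Evaluate φ at each world:
  w0 (successors {w2}): φ is false.
  w1 (successors {w0, w1, w5}): φ is false.
  w2 (successors ∅): φ is false.
  w3 (successors {w0, w1, w2, w3, w5}): φ is false.
  w4 (successors {w3}): φ is false.
  w5 (successors {w0}): φ is false.
  w6 (successors {w4}): φ is false.
For instance, at w0:
  At w0: Dia not not not not (Box Dia s and r) requires not not not not (Box Dia s and r) at some successor in {w2}.
    At w2: not not not not (Box Dia s and r) is false.
  So Dia not not not not (Box Dia s and r) is false at w0.
Satisfying worlds: none.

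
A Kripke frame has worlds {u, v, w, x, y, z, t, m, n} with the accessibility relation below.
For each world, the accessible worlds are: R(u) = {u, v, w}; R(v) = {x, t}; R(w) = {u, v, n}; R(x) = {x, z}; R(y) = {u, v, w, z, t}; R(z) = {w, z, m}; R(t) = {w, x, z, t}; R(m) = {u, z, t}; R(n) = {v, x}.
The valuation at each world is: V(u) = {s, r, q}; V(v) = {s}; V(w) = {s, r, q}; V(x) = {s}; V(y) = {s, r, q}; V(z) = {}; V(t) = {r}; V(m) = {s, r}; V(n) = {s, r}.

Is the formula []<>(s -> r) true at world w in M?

No

At w: []<>(s -> r) requires <>(s -> r) at every successor {u, v, n}.
  <>(s -> r) fails at n, so []<>(s -> r) is false at w.
    At n: <>(s -> r) requires s -> r at some successor in {v, x}.
      At v: s -> r is false.
      At x: s -> r is false.
    So <>(s -> r) is false at n.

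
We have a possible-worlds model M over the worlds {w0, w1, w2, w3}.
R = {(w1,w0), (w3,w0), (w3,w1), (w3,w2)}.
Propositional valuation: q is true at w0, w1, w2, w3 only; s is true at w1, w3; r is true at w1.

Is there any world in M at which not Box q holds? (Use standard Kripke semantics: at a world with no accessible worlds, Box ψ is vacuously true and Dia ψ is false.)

No

Recall that Box ψ holds at a world iff ψ holds at every accessible world, and Dia ψ holds iff ψ holds at some accessible world.
Let φ = not Box q. Evaluate φ at each world:
  w0 (successors ∅): φ is false.
  w1 (successors {w0}): φ is false.
  w2 (successors ∅): φ is false.
  w3 (successors {w0, w1, w2}): φ is false.
For instance, at w3:
  At w3: Box q is true, so not Box q is false.
    At w3: Box q requires q at every successor {w0, w1, w2}.
      At w0: q is true.
      At w1: q is true.
      At w2: q is true.
    So Box q is true at w3.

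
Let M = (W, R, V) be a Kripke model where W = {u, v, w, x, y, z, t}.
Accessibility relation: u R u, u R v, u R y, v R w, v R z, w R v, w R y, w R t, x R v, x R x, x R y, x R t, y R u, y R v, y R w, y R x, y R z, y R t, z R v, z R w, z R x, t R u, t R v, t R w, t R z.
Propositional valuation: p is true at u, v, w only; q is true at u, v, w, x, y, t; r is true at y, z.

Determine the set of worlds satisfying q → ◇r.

u, v, w, x, y, z, t

Recall that ◇ψ holds at a world iff ψ holds at some accessible world.
Let φ = q → ◇r. Evaluate φ at each world:
  u (successors {u, v, y}): φ is true.
  v (successors {w, z}): φ is true.
  w (successors {v, y, t}): φ is true.
  x (successors {v, x, y, t}): φ is true.
  y (successors {u, v, w, x, z, t}): φ is true.
  z (successors {v, w, x}): φ is true.
  t (successors {u, v, w, z}): φ is true.
For instance, at x:
  At x: q is true, ◇r is true, so q → ◇r is true.
    At x: ◇r requires r at some successor in {v, x, y, t}.
      r holds at y, so ◇r is true at x.
Satisfying worlds: {u, v, w, x, y, z, t}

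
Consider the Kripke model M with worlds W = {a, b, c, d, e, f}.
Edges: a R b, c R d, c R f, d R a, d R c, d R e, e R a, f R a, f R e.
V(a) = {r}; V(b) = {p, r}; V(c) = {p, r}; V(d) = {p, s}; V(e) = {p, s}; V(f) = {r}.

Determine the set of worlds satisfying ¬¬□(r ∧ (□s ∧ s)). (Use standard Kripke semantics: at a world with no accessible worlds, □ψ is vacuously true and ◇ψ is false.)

b

Let φ = ¬¬□(r ∧ (□s ∧ s)). Evaluate φ at each world:
  a (successors {b}): φ is false.
  b (successors ∅): φ is true.
  c (successors {d, f}): φ is false.
  d (successors {a, c, e}): φ is false.
  e (successors {a}): φ is false.
  f (successors {a, e}): φ is false.
For instance, at a:
  At a: ¬□(r ∧ (□s ∧ s)) is true, so ¬¬□(r ∧ (□s ∧ s)) is false.
    At a: □(r ∧ (□s ∧ s)) is false, so ¬□(r ∧ (□s ∧ s)) is true.
      At a: □(r ∧ (□s ∧ s)) requires r ∧ (□s ∧ s) at every successor {b}.
        r ∧ (□s ∧ s) fails at b, so □(r ∧ (□s ∧ s)) is false at a.
Satisfying worlds: {b}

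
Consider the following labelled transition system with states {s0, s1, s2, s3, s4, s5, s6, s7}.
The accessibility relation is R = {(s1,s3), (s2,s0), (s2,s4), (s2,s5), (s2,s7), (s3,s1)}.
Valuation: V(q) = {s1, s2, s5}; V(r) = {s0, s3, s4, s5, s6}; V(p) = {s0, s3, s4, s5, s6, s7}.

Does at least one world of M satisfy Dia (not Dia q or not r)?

Yes

Let φ = Dia (not Dia q or not r). Evaluate φ at each world:
  s0 (successors ∅): φ is false.
  s1 (successors {s3}): φ is false.
  s2 (successors {s0, s4, s5, s7}): φ is true.
  s3 (successors {s1}): φ is true.
  s4 (successors ∅): φ is false.
  s5 (successors ∅): φ is false.
  s6 (successors ∅): φ is false.
  s7 (successors ∅): φ is false.
Detail at s2 (witness):
  At s2: Dia (not Dia q or not r) requires not Dia q or not r at some successor in {s0, s4, s5, s7}.
    not Dia q or not r holds at s0, so Dia (not Dia q or not r) is true at s2.
      At s0: not Dia q is true, not r is false, so not Dia q or not r is true.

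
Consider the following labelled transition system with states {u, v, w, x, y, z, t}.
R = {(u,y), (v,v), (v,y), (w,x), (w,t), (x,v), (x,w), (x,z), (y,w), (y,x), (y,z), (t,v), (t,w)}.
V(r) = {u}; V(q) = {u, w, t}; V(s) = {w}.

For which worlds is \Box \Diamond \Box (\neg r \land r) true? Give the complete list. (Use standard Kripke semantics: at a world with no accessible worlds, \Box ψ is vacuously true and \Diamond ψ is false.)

u, z

Recall that \Box ψ holds at a world iff ψ holds at every accessible world, and \Diamond ψ holds iff ψ holds at some accessible world.
Let φ = \Box \Diamond \Box (\neg r \land r). Evaluate φ at each world:
  u (successors {y}): φ is true.
  v (successors {v, y}): φ is false.
  w (successors {x, t}): φ is false.
  x (successors {v, w, z}): φ is false.
  y (successors {w, x, z}): φ is false.
  z (successors ∅): φ is true.
  t (successors {v, w}): φ is false.
For instance, at v:
  At v: \Box \Diamond \Box (\neg r \land r) requires \Diamond \Box (\neg r \land r) at every successor {v, y}.
    \Diamond \Box (\neg r \land r) fails at v, so \Box \Diamond \Box (\neg r \land r) is false at v.
      At v: \Diamond \Box (\neg r \land r) requires \Box (\neg r \land r) at some successor in {v, y}.
        At v: \Box (\neg r \land r) is false.
        At y: \Box (\neg r \land r) is false.
      So \Diamond \Box (\neg r \land r) is false at v.
Satisfying worlds: {u, z}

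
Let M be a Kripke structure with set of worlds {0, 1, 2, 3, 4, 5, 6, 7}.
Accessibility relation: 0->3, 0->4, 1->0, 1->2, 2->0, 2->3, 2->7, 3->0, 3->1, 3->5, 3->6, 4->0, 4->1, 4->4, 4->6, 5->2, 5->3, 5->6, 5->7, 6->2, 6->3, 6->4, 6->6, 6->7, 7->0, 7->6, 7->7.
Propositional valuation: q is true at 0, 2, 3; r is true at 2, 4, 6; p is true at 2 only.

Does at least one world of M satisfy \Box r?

No

Let φ = \Box r. Evaluate φ at each world:
  0 (successors {3, 4}): φ is false.
  1 (successors {0, 2}): φ is false.
  2 (successors {0, 3, 7}): φ is false.
  3 (successors {0, 1, 5, 6}): φ is false.
  4 (successors {0, 1, 4, 6}): φ is false.
  5 (successors {2, 3, 6, 7}): φ is false.
  6 (successors {2, 3, 4, 6, 7}): φ is false.
  7 (successors {0, 6, 7}): φ is false.
For instance, at 6:
  At 6: \Box r requires r at every successor {2, 3, 4, 6, 7}.
    r fails at 3, so \Box r is false at 6.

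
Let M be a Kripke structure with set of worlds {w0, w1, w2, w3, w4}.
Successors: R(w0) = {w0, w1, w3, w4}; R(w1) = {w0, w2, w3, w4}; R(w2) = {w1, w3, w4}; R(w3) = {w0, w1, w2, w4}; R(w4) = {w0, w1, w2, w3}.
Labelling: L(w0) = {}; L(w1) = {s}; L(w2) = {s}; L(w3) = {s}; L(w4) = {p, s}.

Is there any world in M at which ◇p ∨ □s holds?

Let φ = ◇p ∨ □s. Evaluate φ at each world:
  w0 (successors {w0, w1, w3, w4}): φ is true.
  w1 (successors {w0, w2, w3, w4}): φ is true.
  w2 (successors {w1, w3, w4}): φ is true.
  w3 (successors {w0, w1, w2, w4}): φ is true.
  w4 (successors {w0, w1, w2, w3}): φ is false.
Detail at w0 (witness):
  At w0: ◇p is true, □s is false, so ◇p ∨ □s is true.
    At w0: ◇p requires p at some successor in {w0, w1, w3, w4}.
      p holds at w4, so ◇p is true at w0.
    At w0: □s requires s at every successor {w0, w1, w3, w4}.
      s fails at w0, so □s is false at w0.

Yes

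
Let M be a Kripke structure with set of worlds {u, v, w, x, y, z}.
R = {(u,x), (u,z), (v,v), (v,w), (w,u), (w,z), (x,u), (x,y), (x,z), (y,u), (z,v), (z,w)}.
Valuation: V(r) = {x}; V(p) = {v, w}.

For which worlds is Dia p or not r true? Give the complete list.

u, v, w, y, z

Let φ = Dia p or not r. Evaluate φ at each world:
  u (successors {x, z}): φ is true.
  v (successors {v, w}): φ is true.
  w (successors {u, z}): φ is true.
  x (successors {u, y, z}): φ is false.
  y (successors {u}): φ is true.
  z (successors {v, w}): φ is true.
For instance, at x:
  At x: Dia p is false, not r is false, so Dia p or not r is false.
    At x: Dia p requires p at some successor in {u, y, z}.
      At u: p is false.
      At y: p is false.
      At z: p is false.
    So Dia p is false at x.
Satisfying worlds: {u, v, w, y, z}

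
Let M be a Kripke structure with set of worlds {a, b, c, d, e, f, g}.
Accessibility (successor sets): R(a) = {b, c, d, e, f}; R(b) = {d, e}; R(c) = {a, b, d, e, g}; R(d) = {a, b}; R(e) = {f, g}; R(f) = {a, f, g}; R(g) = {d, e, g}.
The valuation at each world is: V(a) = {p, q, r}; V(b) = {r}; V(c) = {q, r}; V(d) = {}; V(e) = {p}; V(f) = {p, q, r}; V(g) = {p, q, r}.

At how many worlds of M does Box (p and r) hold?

2

Let φ = Box (p and r). Evaluate φ at each world:
  a (successors {b, c, d, e, f}): φ is false.
  b (successors {d, e}): φ is false.
  c (successors {a, b, d, e, g}): φ is false.
  d (successors {a, b}): φ is false.
  e (successors {f, g}): φ is true.
  f (successors {a, f, g}): φ is true.
  g (successors {d, e, g}): φ is false.
For instance, at b:
  At b: Box (p and r) requires p and r at every successor {d, e}.
    p and r fails at d, so Box (p and r) is false at b.
Satisfying worlds: {e, f}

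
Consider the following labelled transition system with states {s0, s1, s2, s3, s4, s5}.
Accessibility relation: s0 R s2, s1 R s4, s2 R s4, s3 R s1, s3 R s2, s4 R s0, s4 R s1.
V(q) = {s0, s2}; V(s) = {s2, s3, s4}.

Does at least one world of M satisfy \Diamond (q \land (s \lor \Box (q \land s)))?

Yes

Let φ = \Diamond (q \land (s \lor \Box (q \land s))). Evaluate φ at each world:
  s0 (successors {s2}): φ is true.
  s1 (successors {s4}): φ is false.
  s2 (successors {s4}): φ is false.
  s3 (successors {s1, s2}): φ is true.
  s4 (successors {s0, s1}): φ is true.
  s5 (successors ∅): φ is false.
Detail at s0 (witness):
  At s0: \Diamond (q \land (s \lor \Box (q \land s))) requires q \land (s \lor \Box (q \land s)) at some successor in {s2}.
    q \land (s \lor \Box (q \land s)) holds at s2, so \Diamond (q \land (s \lor \Box (q \land s))) is true at s0.
      At s2: q is true, s \lor \Box (q \land s) is true, so q \land (s \lor \Box (q \land s)) is true.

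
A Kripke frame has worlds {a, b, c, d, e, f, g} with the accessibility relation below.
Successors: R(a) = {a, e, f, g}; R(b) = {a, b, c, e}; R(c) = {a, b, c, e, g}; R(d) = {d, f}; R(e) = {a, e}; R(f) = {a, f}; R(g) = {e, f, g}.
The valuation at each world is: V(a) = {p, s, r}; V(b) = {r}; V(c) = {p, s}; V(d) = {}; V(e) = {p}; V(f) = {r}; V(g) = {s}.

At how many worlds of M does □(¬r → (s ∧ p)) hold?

Let φ = □(¬r → (s ∧ p)). Evaluate φ at each world:
  a (successors {a, e, f, g}): φ is false.
  b (successors {a, b, c, e}): φ is false.
  c (successors {a, b, c, e, g}): φ is false.
  d (successors {d, f}): φ is false.
  e (successors {a, e}): φ is false.
  f (successors {a, f}): φ is true.
  g (successors {e, f, g}): φ is false.
For instance, at f:
  At f: □(¬r → (s ∧ p)) requires ¬r → (s ∧ p) at every successor {a, f}.
    At a: ¬r → (s ∧ p) is true.
    At f: ¬r → (s ∧ p) is true.
  So □(¬r → (s ∧ p)) is true at f.
Satisfying worlds: {f}

1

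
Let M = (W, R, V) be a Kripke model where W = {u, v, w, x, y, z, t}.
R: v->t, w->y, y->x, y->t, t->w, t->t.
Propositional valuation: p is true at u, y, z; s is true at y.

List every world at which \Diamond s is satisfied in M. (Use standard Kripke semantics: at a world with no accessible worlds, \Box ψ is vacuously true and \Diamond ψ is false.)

w

Recall that \Diamond ψ holds at a world iff ψ holds at some accessible world.
Let φ = \Diamond s. Evaluate φ at each world:
  u (successors ∅): φ is false.
  v (successors {t}): φ is false.
  w (successors {y}): φ is true.
  x (successors ∅): φ is false.
  y (successors {x, t}): φ is false.
  z (successors ∅): φ is false.
  t (successors {w, t}): φ is false.
For instance, at w:
  At w: \Diamond s requires s at some successor in {y}.
    s holds at y, so \Diamond s is true at w.
Satisfying worlds: {w}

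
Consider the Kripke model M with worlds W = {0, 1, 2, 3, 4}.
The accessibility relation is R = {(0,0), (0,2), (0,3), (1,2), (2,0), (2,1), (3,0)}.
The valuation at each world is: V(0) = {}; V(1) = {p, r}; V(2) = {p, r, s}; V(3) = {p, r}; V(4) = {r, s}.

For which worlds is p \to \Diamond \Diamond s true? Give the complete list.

Let φ = p \to \Diamond \Diamond s. Evaluate φ at each world:
  0 (successors {0, 2, 3}): φ is true.
  1 (successors {2}): φ is false.
  2 (successors {0, 1}): φ is true.
  3 (successors {0}): φ is true.
  4 (successors ∅): φ is true.
For instance, at 0:
  At 0: p is false, \Diamond \Diamond s is true, so p \to \Diamond \Diamond s is true.
    At 0: \Diamond \Diamond s requires \Diamond s at some successor in {0, 2, 3}.
      \Diamond s holds at 0, so \Diamond \Diamond s is true at 0.
Satisfying worlds: {0, 2, 3, 4}

0, 2, 3, 4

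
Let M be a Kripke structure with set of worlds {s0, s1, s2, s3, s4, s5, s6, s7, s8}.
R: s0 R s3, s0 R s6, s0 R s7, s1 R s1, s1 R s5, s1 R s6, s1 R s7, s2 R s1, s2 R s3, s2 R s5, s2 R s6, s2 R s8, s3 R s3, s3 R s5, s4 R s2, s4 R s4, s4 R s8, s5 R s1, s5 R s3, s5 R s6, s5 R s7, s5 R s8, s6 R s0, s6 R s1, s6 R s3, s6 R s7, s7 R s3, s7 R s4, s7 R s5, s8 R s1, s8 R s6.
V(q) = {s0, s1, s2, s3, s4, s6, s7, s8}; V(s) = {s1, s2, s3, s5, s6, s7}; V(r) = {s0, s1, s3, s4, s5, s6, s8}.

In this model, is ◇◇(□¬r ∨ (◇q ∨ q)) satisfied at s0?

Recall that □ψ holds at a world iff ψ holds at every accessible world, and ◇ψ holds iff ψ holds at some accessible world.
At s0: ◇◇(□¬r ∨ (◇q ∨ q)) requires ◇(□¬r ∨ (◇q ∨ q)) at some successor in {s3, s6, s7}.
  ◇(□¬r ∨ (◇q ∨ q)) holds at s3, so ◇◇(□¬r ∨ (◇q ∨ q)) is true at s0.
    At s3: ◇(□¬r ∨ (◇q ∨ q)) requires □¬r ∨ (◇q ∨ q) at some successor in {s3, s5}.
      □¬r ∨ (◇q ∨ q) holds at s3, so ◇(□¬r ∨ (◇q ∨ q)) is true at s3.

Yes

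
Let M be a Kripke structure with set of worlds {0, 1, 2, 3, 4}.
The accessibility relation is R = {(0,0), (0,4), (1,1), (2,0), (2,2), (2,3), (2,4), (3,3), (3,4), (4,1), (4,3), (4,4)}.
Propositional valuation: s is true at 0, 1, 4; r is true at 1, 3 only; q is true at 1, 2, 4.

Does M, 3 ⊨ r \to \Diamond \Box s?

No

At 3: r is true, \Diamond \Box s is false, so r \to \Diamond \Box s is false.
  At 3: \Diamond \Box s requires \Box s at some successor in {3, 4}.
    At 3: \Box s is false.
    At 4: \Box s is false.
  So \Diamond \Box s is false at 3.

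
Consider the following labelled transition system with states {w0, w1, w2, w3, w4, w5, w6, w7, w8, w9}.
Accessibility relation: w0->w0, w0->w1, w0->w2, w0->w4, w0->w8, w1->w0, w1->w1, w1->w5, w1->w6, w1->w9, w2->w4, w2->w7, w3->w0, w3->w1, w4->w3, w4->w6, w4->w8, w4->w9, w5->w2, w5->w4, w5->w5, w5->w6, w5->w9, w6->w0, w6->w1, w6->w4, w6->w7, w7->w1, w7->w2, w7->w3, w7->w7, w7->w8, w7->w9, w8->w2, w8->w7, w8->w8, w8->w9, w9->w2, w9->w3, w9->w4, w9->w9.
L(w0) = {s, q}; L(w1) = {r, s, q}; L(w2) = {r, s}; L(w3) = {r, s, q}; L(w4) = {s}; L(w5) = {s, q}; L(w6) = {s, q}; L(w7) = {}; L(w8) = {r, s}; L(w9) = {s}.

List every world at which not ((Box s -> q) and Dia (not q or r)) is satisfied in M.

Recall that Box ψ holds at a world iff ψ holds at every accessible world, and Dia ψ holds iff ψ holds at some accessible world.
Let φ = not ((Box s -> q) and Dia (not q or r)). Evaluate φ at each world:
  w0 (successors {w0, w1, w2, w4, w8}): φ is false.
  w1 (successors {w0, w1, w5, w6, w9}): φ is false.
  w2 (successors {w4, w7}): φ is false.
  w3 (successors {w0, w1}): φ is false.
  w4 (successors {w3, w6, w8, w9}): φ is true.
  w5 (successors {w2, w4, w5, w6, w9}): φ is false.
  w6 (successors {w0, w1, w4, w7}): φ is false.
  w7 (successors {w1, w2, w3, w7, w8, w9}): φ is false.
  w8 (successors {w2, w7, w8, w9}): φ is false.
  w9 (successors {w2, w3, w4, w9}): φ is true.
For instance, at w9:
  At w9: (Box s -> q) and Dia (not q or r) is false, so not ((Box s -> q) and Dia (not q or r)) is true.
    At w9: Box s -> q is false, Dia (not q or r) is true, so (Box s -> q) and Dia (not q or r) is false.
      At w9: Box s is true, q is false, so Box s -> q is false.
      At w9: Dia (not q or r) requires not q or r at some successor in {w2, w3, w4, w9}.
        not q or r holds at w2, so Dia (not q or r) is true at w9.
Satisfying worlds: {w4, w9}

w4, w9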